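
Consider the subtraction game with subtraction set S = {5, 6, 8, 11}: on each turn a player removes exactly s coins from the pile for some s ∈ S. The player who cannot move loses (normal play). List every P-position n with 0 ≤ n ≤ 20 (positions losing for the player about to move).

G(0) = 0
G(1) = mex{} = 0
G(2) = mex{} = 0
G(3) = mex{} = 0
G(4) = mex{} = 0
G(5) = mex{0} = 1
G(6) = mex{0,0} = 1
G(7) = mex{0,0} = 1
G(8) = mex{0,0,0} = 1
G(9) = mex{0,0,0} = 1
G(10) = mex{1,0,0} = 2
G(11) = mex{1,1,0,0} = 2
G(12) = mex{1,1,0,0} = 2
G(13) = mex{1,1,1,0} = 2
G(14) = mex{1,1,1,0} = 2
G(15) = mex{2,1,1,0} = 3
G(16) = mex{2,2,1,1} = 0
G(17) = mex{2,2,1,1} = 0
G(18) = mex{2,2,2,1} = 0
G(19) = mex{2,2,2,1} = 0
G(20) = mex{3,2,2,1} = 0
P-positions are exactly the n with G(n) = 0.

0, 1, 2, 3, 4, 16, 17, 18, 19, 20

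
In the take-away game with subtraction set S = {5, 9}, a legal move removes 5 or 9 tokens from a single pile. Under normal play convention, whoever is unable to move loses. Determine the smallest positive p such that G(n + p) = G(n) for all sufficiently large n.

14

n :  0  1  2  3  4  5  6  7  8  9 10 11 12 13 14 15 16 17 18 19 20 21 22 23 24 25 26 27 28 29
G :  0  0  0  0  0  1  1  1  1  1  2  2  2  2  0  0  0  0  0  1  1  1  1  1  2  2  2  2  0  0
G(n+14) = G(n) holds for n = 0,…,8 (a full window of length max(S) = 9), so the sequence is purely periodic with period 14.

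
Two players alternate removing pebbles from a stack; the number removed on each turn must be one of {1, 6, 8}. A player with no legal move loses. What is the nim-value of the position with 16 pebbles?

G(0) = 0
G(1) = mex{0} = 1
G(2) = mex{1} = 0
G(3) = mex{0} = 1
G(4) = mex{1} = 0
G(5) = mex{0} = 1
G(6) = mex{1,0} = 2
G(7) = mex{2,1} = 0
G(8) = mex{0,0,0} = 1
G(9) = mex{1,1,1} = 0
G(10) = mex{0,0,0} = 1
G(11) = mex{1,1,1} = 0
G(12) = mex{0,2,0} = 1
G(13) = mex{1,0,1} = 2
G(14) = mex{2,1,2} = 0
G(15) = mex{0,0,0} = 1
G(16) = mex{1,1,1} = 0

0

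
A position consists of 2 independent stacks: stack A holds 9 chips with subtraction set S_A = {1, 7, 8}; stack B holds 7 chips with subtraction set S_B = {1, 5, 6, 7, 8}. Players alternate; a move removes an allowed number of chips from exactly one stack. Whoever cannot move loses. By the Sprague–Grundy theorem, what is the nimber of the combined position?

Stack A, S = {1, 7, 8}:
n : 0 1 2 3 4 5 6 7 8 9
G : 0 1 0 1 0 1 0 1 2 3
G_A(9) = 3.
Stack B, S = {1, 5, 6, 7, 8}:
n : 0 1 2 3 4 5 6 7
G : 0 1 0 1 0 1 2 3
G_B(7) = 3.
Combined Grundy value = 3 ⊕ 3 = 0.

0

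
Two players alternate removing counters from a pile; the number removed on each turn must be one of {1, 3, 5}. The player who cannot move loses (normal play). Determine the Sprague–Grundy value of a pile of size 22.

n :  0  1  2  3  4  5  6  7  8  9 10 11 12 13 14 15 16 17 18 19 20 21 22
G :  0  1  0  1  0  1  0  1  0  1  0  1  0  1  0  1  0  1  0  1  0  1  0

0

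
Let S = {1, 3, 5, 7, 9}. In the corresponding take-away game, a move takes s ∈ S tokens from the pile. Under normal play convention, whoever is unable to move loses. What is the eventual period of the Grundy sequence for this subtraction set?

n :  0  1  2  3  4  5  6  7  8  9 10 11 12 13 14
G :  0  1  0  1  0  1  0  1  0  1  0  1  0  1  0
G(n+2) = G(n) holds for n = 0,…,8 (a full window of length max(S) = 9), so the sequence is purely periodic with period 2.

2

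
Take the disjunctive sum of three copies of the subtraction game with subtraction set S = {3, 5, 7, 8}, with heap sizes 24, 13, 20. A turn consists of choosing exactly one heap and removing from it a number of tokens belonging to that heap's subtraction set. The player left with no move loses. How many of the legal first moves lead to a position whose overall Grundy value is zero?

All heaps use S = {3, 5, 7, 8}:
n :  0  1  2  3  4  5  6  7  8  9 10 11 12 13 14 15 16 17 18 19 20 21 22 23 24
G :  0  0  0  1  1  1  2  2  2  3  3  0  0  0  1  1  1  2  2  2  3  3  0  0  0
Heap A: G(24) = 0.
Heap B: G(13) = 0.
Heap C: G(20) = 3.
Combined Grundy value = 0 ⊕ 0 ⊕ 3 = 3.
A winning move leaves total XOR = 0, i.e. changes one component's Grundy value g to g ⊕ X where X is the current total.
Heap A: need g' = 0⊕3 = 3. Options: 24−3→G=3, 24−5→G=2, 24−7→G=2, 24−8→G=1. Hits: 1.
Heap B: need g' = 0⊕3 = 3. Options: 13−3→G=3, 13−5→G=2, 13−7→G=2, 13−8→G=1. Hits: 1.
Heap C: need g' = 3⊕3 = 0. Options: 20−3→G=2, 20−5→G=1, 20−7→G=0, 20−8→G=0. Hits: 2.

4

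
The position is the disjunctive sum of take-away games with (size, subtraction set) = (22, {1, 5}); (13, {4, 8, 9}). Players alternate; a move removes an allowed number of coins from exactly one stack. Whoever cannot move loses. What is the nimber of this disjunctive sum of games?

Stack A, S = {1, 5}:
n :  0  1  2  3  4  5  6  7  8  9 10 11 12 13 14 15 16 17 18 19 20 21 22
G :  0  1  0  1  0  1  0  1  0  1  0  1  0  1  0  1  0  1  0  1  0  1  0
G_A(22) = 0.
Stack B, S = {4, 8, 9}:
G(0) = 0
G(1) = mex{} = 0
G(2) = mex{} = 0
G(3) = mex{} = 0
G(4) = mex{0} = 1
G(5) = mex{0} = 1
G(6) = mex{0} = 1
G(7) = mex{0} = 1
G(8) = mex{1,0} = 2
G(9) = mex{1,0,0} = 2
G(10) = mex{1,0,0} = 2
G(11) = mex{1,0,0} = 2
G(12) = mex{2,1,0} = 3
G(13) = mex{2,1,1} = 0
G_B(13) = 0.
Combined Grundy value = 0 ⊕ 0 = 0.

0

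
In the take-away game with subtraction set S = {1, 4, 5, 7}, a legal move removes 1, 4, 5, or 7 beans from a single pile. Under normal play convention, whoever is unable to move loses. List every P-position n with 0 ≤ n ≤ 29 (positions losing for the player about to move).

0, 2, 8, 10, 16, 18, 24, 26

n :  0  1  2  3  4  5  6  7  8  9 10 11 12 13 14 15 16 17 18 19 20 21 22 23 24 25 26 27 28 29
G :  0  1  0  1  2  3  2  3  0  1  0  1  2  3  2  3  0  1  0  1  2  3  2  3  0  1  0  1  2  3
P-positions are exactly the n with G(n) = 0.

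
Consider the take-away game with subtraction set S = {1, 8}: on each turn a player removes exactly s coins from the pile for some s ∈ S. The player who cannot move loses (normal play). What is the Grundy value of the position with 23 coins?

n :  0  1  2  3  4  5  6  7  8  9 10 11 12 13 14 15 16 17 18 19 20 21 22 23
G :  0  1  0  1  0  1  0  1  2  0  1  0  1  0  1  0  1  2  0  1  0  1  0  1

1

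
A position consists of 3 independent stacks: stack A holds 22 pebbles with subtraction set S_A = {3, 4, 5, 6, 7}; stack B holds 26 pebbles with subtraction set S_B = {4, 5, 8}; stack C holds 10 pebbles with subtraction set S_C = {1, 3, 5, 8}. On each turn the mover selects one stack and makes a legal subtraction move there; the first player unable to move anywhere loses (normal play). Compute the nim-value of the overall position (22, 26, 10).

2

Stack A, S = {3, 4, 5, 6, 7}:
n :  0  1  2  3  4  5  6  7  8  9 10 11 12 13 14 15 16 17 18 19 20 21 22
G :  0  0  0  1  1  1  2  2  2  3  0  0  0  1  1  1  2  2  2  3  0  0  0
G_A(22) = 0.
Stack B, S = {4, 5, 8}:
G(0) = 0
G(1) = mex{} = 0
G(2) = mex{} = 0
G(3) = mex{} = 0
G(4) = mex{0} = 1
G(5) = mex{0,0} = 1
G(6) = mex{0,0} = 1
G(7) = mex{0,0} = 1
G(8) = mex{1,0,0} = 2
G(9) = mex{1,1,0} = 2
G(10) = mex{1,1,0} = 2
G(11) = mex{1,1,0} = 2
G(12) = mex{2,1,1} = 0
G(13) = mex{2,2,1} = 0
G(14) = mex{2,2,1} = 0
G(15) = mex{2,2,1} = 0
G(16) = mex{0,2,2} = 1
G(17) = mex{0,0,2} = 1
G(18) = mex{0,0,2} = 1
G(19) = mex{0,0,2} = 1
G(20) = mex{1,0,0} = 2
G(21) = mex{1,1,0} = 2
G(22) = mex{1,1,0} = 2
G(23) = mex{1,1,0} = 2
G(24) = mex{2,1,1} = 0
G(25) = mex{2,2,1} = 0
G(26) = mex{2,2,1} = 0
G_B(26) = 0.
Stack C, S = {1, 3, 5, 8}:
n :  0  1  2  3  4  5  6  7  8  9 10
G :  0  1  0  1  0  1  0  1  2  3  2
G_C(10) = 2.
Combined Grundy value = 0 ⊕ 0 ⊕ 2 = 2.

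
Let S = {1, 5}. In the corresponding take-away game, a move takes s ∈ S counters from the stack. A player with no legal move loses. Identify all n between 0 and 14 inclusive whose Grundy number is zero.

n :  0  1  2  3  4  5  6  7  8  9 10 11 12 13 14
G :  0  1  0  1  0  1  0  1  0  1  0  1  0  1  0
P-positions are exactly the n with G(n) = 0.

0, 2, 4, 6, 8, 10, 12, 14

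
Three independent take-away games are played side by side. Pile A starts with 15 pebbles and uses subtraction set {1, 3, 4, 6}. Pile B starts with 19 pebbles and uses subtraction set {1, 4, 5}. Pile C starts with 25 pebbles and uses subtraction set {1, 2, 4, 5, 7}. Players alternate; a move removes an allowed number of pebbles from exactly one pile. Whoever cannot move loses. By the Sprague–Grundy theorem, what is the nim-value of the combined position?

Pile A, S = {1, 3, 4, 6}:
n :  0  1  2  3  4  5  6  7  8  9 10 11 12 13 14 15
G :  0  1  0  1  2  3  2  0  1  0  1  2  3  2  0  1
G_A(15) = 1.
Pile B, S = {1, 4, 5}:
n :  0  1  2  3  4  5  6  7  8  9 10 11 12 13 14 15 16 17 18 19
G :  0  1  0  1  2  3  2  3  0  1  0  1  2  3  2  3  0  1  0  1
G_B(19) = 1.
Pile C, S = {1, 2, 4, 5, 7}:
G(0) = 0
G(1) = mex{0} = 1
G(2) = mex{1,0} = 2
G(3) = mex{2,1} = 0
G(4) = mex{0,2,0} = 1
G(5) = mex{1,0,1,0} = 2
G(6) = mex{2,1,2,1} = 0
G(7) = mex{0,2,0,2,0} = 1
G(8) = mex{1,0,1,0,1} = 2
G(9) = mex{2,1,2,1,2} = 0
G(10) = mex{0,2,0,2,0} = 1
G(11) = mex{1,0,1,0,1} = 2
G(12) = mex{2,1,2,1,2} = 0
G(13) = mex{0,2,0,2,0} = 1
G(14) = mex{1,0,1,0,1} = 2
G(15) = mex{2,1,2,1,2} = 0
G(16) = mex{0,2,0,2,0} = 1
G(17) = mex{1,0,1,0,1} = 2
G(18) = mex{2,1,2,1,2} = 0
G(19) = mex{0,2,0,2,0} = 1
G(20) = mex{1,0,1,0,1} = 2
G(21) = mex{2,1,2,1,2} = 0
G(22) = mex{0,2,0,2,0} = 1
G(23) = mex{1,0,1,0,1} = 2
G(24) = mex{2,1,2,1,2} = 0
G(25) = mex{0,2,0,2,0} = 1
G_C(25) = 1.
Combined Grundy value = 1 ⊕ 1 ⊕ 1 = 1.

1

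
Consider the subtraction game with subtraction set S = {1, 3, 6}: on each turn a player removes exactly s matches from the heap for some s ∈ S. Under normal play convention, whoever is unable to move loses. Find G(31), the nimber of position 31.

0

G(0) = 0
G(1) = mex{0} = 1
G(2) = mex{1} = 0
G(3) = mex{0,0} = 1
G(4) = mex{1,1} = 0
G(5) = mex{0,0} = 1
G(6) = mex{1,1,0} = 2
G(7) = mex{2,0,1} = 3
G(8) = mex{3,1,0} = 2
G(9) = mex{2,2,1} = 0
G(10) = mex{0,3,0} = 1
G(11) = mex{1,2,1} = 0
G(12) = mex{0,0,2} = 1
G(13) = mex{1,1,3} = 0
G(14) = mex{0,0,2} = 1
G(15) = mex{1,1,0} = 2
G(16) = mex{2,0,1} = 3
G(17) = mex{3,1,0} = 2
G(18) = mex{2,2,1} = 0
G(19) = mex{0,3,0} = 1
G(20) = mex{1,2,1} = 0
G(21) = mex{0,0,2} = 1
G(22) = mex{1,1,3} = 0
G(23) = mex{0,0,2} = 1
G(24) = mex{1,1,0} = 2
G(25) = mex{2,0,1} = 3
G(26) = mex{3,1,0} = 2
G(27) = mex{2,2,1} = 0
G(28) = mex{0,3,0} = 1
G(29) = mex{1,2,1} = 0
G(30) = mex{0,0,2} = 1
G(31) = mex{1,1,3} = 0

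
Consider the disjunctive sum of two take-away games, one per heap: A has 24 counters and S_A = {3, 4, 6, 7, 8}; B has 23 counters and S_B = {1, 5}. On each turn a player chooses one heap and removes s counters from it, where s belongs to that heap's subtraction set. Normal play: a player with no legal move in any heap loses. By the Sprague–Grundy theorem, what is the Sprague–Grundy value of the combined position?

1

Heap A, S = {3, 4, 6, 7, 8}:
G(0) = 0
G(1) = mex{} = 0
G(2) = mex{} = 0
G(3) = mex{0} = 1
G(4) = mex{0,0} = 1
G(5) = mex{0,0} = 1
G(6) = mex{1,0,0} = 2
G(7) = mex{1,1,0,0} = 2
G(8) = mex{1,1,0,0,0} = 2
G(9) = mex{2,1,1,0,0} = 3
G(10) = mex{2,2,1,1,0} = 3
G(11) = mex{2,2,1,1,1} = 0
G(12) = mex{3,2,2,1,1} = 0
G(13) = mex{3,3,2,2,1} = 0
G(14) = mex{0,3,2,2,2} = 1
G(15) = mex{0,0,3,2,2} = 1
G(16) = mex{0,0,3,3,2} = 1
G(17) = mex{1,0,0,3,3} = 2
G(18) = mex{1,1,0,0,3} = 2
G(19) = mex{1,1,0,0,0} = 2
G(20) = mex{2,1,1,0,0} = 3
G(21) = mex{2,2,1,1,0} = 3
G(22) = mex{2,2,1,1,1} = 0
G(23) = mex{3,2,2,1,1} = 0
G(24) = mex{3,3,2,2,1} = 0
G_A(24) = 0.
Heap B, S = {1, 5}:
n :  0  1  2  3  4  5  6  7  8  9 10 11 12 13 14 15 16 17 18 19 20 21 22 23
G :  0  1  0  1  0  1  0  1  0  1  0  1  0  1  0  1  0  1  0  1  0  1  0  1
G_B(23) = 1.
Combined Grundy value = 0 ⊕ 1 = 1.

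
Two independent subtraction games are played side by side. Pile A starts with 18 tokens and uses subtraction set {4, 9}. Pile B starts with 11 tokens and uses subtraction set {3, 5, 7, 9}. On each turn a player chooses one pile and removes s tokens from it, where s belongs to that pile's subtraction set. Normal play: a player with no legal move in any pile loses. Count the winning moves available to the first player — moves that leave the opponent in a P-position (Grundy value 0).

1

Pile A, S = {4, 9}:
G(0) = 0
G(1) = mex{} = 0
G(2) = mex{} = 0
G(3) = mex{} = 0
G(4) = mex{0} = 1
G(5) = mex{0} = 1
G(6) = mex{0} = 1
G(7) = mex{0} = 1
G(8) = mex{1} = 0
G(9) = mex{1,0} = 2
G(10) = mex{1,0} = 2
G(11) = mex{1,0} = 2
G(12) = mex{0,0} = 1
G(13) = mex{2,1} = 0
G(14) = mex{2,1} = 0
G(15) = mex{2,1} = 0
G(16) = mex{1,1} = 0
G(17) = mex{0,0} = 1
G(18) = mex{0,2} = 1
G_A(18) = 1.
Pile B, S = {3, 5, 7, 9}:
n :  0  1  2  3  4  5  6  7  8  9 10 11
G :  0  0  0  1  1  1  2  2  2  3  3  3
G_B(11) = 3.
Combined Grundy value = 1 ⊕ 3 = 2.
A winning move leaves total XOR = 0, i.e. changes one component's Grundy value g to g ⊕ X where X is the current total.
Pile A: need g' = 1⊕2 = 3. Options: 18−4→G=0, 18−9→G=2. Hits: 0.
Pile B: need g' = 3⊕2 = 1. Options: 11−3→G=2, 11−5→G=2, 11−7→G=1, 11−9→G=0. Hits: 1.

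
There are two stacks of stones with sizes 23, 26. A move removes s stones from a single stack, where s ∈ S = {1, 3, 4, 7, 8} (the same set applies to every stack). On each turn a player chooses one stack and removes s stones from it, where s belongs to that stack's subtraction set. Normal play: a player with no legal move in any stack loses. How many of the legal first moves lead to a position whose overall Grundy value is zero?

All stacks use S = {1, 3, 4, 7, 8}:
G(0) = 0
G(1) = mex{0} = 1
G(2) = mex{1} = 0
G(3) = mex{0,0} = 1
G(4) = mex{1,1,0} = 2
G(5) = mex{2,0,1} = 3
G(6) = mex{3,1,0} = 2
G(7) = mex{2,2,1,0} = 3
G(8) = mex{3,3,2,1,0} = 4
G(9) = mex{4,2,3,0,1} = 5
G(10) = mex{5,3,2,1,0} = 4
G(11) = mex{4,4,3,2,1} = 0
G(12) = mex{0,5,4,3,2} = 1
G(13) = mex{1,4,5,2,3} = 0
G(14) = mex{0,0,4,3,2} = 1
G(15) = mex{1,1,0,4,3} = 2
G(16) = mex{2,0,1,5,4} = 3
G(17) = mex{3,1,0,4,5} = 2
G(18) = mex{2,2,1,0,4} = 3
G(19) = mex{3,3,2,1,0} = 4
G(20) = mex{4,2,3,0,1} = 5
G(21) = mex{5,3,2,1,0} = 4
G(22) = mex{4,4,3,2,1} = 0
G(23) = mex{0,5,4,3,2} = 1
G(24) = mex{1,4,5,2,3} = 0
G(25) = mex{0,0,4,3,2} = 1
G(26) = mex{1,1,0,4,3} = 2
Stack A: G(23) = 1.
Stack B: G(26) = 2.
Combined Grundy value = 1 ⊕ 2 = 3.
A winning move leaves total XOR = 0, i.e. changes one component's Grundy value g to g ⊕ X where X is the current total.
Stack A: need g' = 1⊕3 = 2. Options: 23−1→G=0, 23−3→G=5, 23−4→G=4, 23−7→G=3, 23−8→G=2. Hits: 1.
Stack B: need g' = 2⊕3 = 1. Options: 26−1→G=1, 26−3→G=1, 26−4→G=0, 26−7→G=4, 26−8→G=3. Hits: 2.

3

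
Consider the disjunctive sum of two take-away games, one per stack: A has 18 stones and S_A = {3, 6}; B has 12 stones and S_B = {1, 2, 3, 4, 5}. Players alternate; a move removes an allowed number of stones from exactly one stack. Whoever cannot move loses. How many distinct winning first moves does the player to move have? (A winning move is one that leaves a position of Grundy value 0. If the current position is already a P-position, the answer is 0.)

0

Stack A, S = {3, 6}:
G(0) = 0
G(1) = mex{} = 0
G(2) = mex{} = 0
G(3) = mex{0} = 1
G(4) = mex{0} = 1
G(5) = mex{0} = 1
G(6) = mex{1,0} = 2
G(7) = mex{1,0} = 2
G(8) = mex{1,0} = 2
G(9) = mex{2,1} = 0
G(10) = mex{2,1} = 0
G(11) = mex{2,1} = 0
G(12) = mex{0,2} = 1
G(13) = mex{0,2} = 1
G(14) = mex{0,2} = 1
G(15) = mex{1,0} = 2
G(16) = mex{1,0} = 2
G(17) = mex{1,0} = 2
G(18) = mex{2,1} = 0
G_A(18) = 0.
Stack B, S = {1, 2, 3, 4, 5}:
n :  0  1  2  3  4  5  6  7  8  9 10 11 12
G :  0  1  2  3  4  5  0  1  2  3  4  5  0
G_B(12) = 0.
Combined Grundy value = 0 ⊕ 0 = 0.
A winning move leaves total XOR = 0, i.e. changes one component's Grundy value g to g ⊕ X where X is the current total.
Stack A: target g' = 0⊕0 = 0, but every legal move changes the Grundy value (mex property), so 0 moves.
Stack B: target g' = 0⊕0 = 0, but every legal move changes the Grundy value (mex property), so 0 moves.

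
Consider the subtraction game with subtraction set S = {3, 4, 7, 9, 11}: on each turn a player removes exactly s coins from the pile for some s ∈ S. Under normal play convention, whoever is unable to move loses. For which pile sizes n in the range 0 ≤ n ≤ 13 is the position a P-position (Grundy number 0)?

G(0) = 0
G(1) = mex{} = 0
G(2) = mex{} = 0
G(3) = mex{0} = 1
G(4) = mex{0,0} = 1
G(5) = mex{0,0} = 1
G(6) = mex{1,0} = 2
G(7) = mex{1,1,0} = 2
G(8) = mex{1,1,0} = 2
G(9) = mex{2,1,0,0} = 3
G(10) = mex{2,2,1,0} = 3
G(11) = mex{2,2,1,0,0} = 3
G(12) = mex{3,2,1,1,0} = 4
G(13) = mex{3,3,2,1,0} = 4
P-positions are exactly the n with G(n) = 0.

0, 1, 2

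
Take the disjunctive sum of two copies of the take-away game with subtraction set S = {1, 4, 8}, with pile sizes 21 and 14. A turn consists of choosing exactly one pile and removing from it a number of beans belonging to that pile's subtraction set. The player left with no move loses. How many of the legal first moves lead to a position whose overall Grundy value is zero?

1

All piles use S = {1, 4, 8}:
n :  0  1  2  3  4  5  6  7  8  9 10 11 12 13 14 15 16 17 18 19 20 21
G :  0  1  0  1  2  0  1  0  1  2  3  2  0  1  0  1  2  0  1  0  1  2
Pile A: G(21) = 2.
Pile B: G(14) = 0.
Combined Grundy value = 2 ⊕ 0 = 2.
A winning move leaves total XOR = 0, i.e. changes one component's Grundy value g to g ⊕ X where X is the current total.
Pile A: need g' = 2⊕2 = 0. Options: 21−1→G=1, 21−4→G=0, 21−8→G=1. Hits: 1.
Pile B: need g' = 0⊕2 = 2. Options: 14−1→G=1, 14−4→G=3, 14−8→G=1. Hits: 0.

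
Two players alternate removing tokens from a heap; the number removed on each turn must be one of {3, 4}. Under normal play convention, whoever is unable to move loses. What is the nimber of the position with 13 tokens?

2

n :  0  1  2  3  4  5  6  7  8  9 10 11 12 13
G :  0  0  0  1  1  1  2  0  0  0  1  1  1  2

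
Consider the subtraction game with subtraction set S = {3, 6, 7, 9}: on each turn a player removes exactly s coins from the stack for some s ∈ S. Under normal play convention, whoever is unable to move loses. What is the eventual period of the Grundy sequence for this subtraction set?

12

n :  0  1  2  3  4  5  6  7  8  9 10 11 12 13 14 15 16 17 18 19 20 21 22 23 24 25
G :  0  0  0  1  1  1  2  2  2  3  3  3  0  0  0  1  1  1  2  2  2  3  3  3  0  0
G(n+12) = G(n) holds for n = 0,…,8 (a full window of length max(S) = 9), so the sequence is purely periodic with period 12.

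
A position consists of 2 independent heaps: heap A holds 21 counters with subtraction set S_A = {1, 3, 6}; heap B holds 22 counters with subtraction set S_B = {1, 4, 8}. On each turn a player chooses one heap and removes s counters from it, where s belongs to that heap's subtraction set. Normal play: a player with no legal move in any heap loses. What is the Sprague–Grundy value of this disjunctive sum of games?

2

Heap A, S = {1, 3, 6}:
n :  0  1  2  3  4  5  6  7  8  9 10 11 12 13 14 15 16 17 18 19 20 21
G :  0  1  0  1  0  1  2  3  2  0  1  0  1  0  1  2  3  2  0  1  0  1
G_A(21) = 1.
Heap B, S = {1, 4, 8}:
n :  0  1  2  3  4  5  6  7  8  9 10 11 12 13 14 15 16 17 18 19 20 21 22
G :  0  1  0  1  2  0  1  0  1  2  3  2  0  1  0  1  2  0  1  0  1  2  3
G_B(22) = 3.
Combined Grundy value = 1 ⊕ 3 = 2.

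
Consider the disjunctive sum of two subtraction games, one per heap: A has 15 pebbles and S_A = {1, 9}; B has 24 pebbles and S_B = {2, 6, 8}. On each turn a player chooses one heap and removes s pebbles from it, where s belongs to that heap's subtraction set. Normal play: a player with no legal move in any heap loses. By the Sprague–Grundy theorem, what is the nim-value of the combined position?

Heap A, S = {1, 9}:
n :  0  1  2  3  4  5  6  7  8  9 10 11 12 13 14 15
G :  0  1  0  1  0  1  0  1  0  1  0  1  0  1  0  1
G_A(15) = 1.
Heap B, S = {2, 6, 8}:
G(0) = 0
G(1) = mex{} = 0
G(2) = mex{0} = 1
G(3) = mex{0} = 1
G(4) = mex{1} = 0
G(5) = mex{1} = 0
G(6) = mex{0,0} = 1
G(7) = mex{0,0} = 1
G(8) = mex{1,1,0} = 2
G(9) = mex{1,1,0} = 2
G(10) = mex{2,0,1} = 3
G(11) = mex{2,0,1} = 3
G(12) = mex{3,1,0} = 2
G(13) = mex{3,1,0} = 2
G(14) = mex{2,2,1} = 0
G(15) = mex{2,2,1} = 0
G(16) = mex{0,3,2} = 1
G(17) = mex{0,3,2} = 1
G(18) = mex{1,2,3} = 0
G(19) = mex{1,2,3} = 0
G(20) = mex{0,0,2} = 1
G(21) = mex{0,0,2} = 1
G(22) = mex{1,1,0} = 2
G(23) = mex{1,1,0} = 2
G(24) = mex{2,0,1} = 3
G_B(24) = 3.
Combined Grundy value = 1 ⊕ 3 = 2.

2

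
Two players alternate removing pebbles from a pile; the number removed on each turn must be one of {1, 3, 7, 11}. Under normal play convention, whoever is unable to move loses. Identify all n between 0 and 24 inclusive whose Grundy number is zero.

G(0) = 0
G(1) = mex{0} = 1
G(2) = mex{1} = 0
G(3) = mex{0,0} = 1
G(4) = mex{1,1} = 0
G(5) = mex{0,0} = 1
G(6) = mex{1,1} = 0
G(7) = mex{0,0,0} = 1
G(8) = mex{1,1,1} = 0
G(9) = mex{0,0,0} = 1
G(10) = mex{1,1,1} = 0
G(11) = mex{0,0,0,0} = 1
G(12) = mex{1,1,1,1} = 0
G(13) = mex{0,0,0,0} = 1
G(14) = mex{1,1,1,1} = 0
G(15) = mex{0,0,0,0} = 1
G(16) = mex{1,1,1,1} = 0
G(17) = mex{0,0,0,0} = 1
G(18) = mex{1,1,1,1} = 0
G(19) = mex{0,0,0,0} = 1
G(20) = mex{1,1,1,1} = 0
G(21) = mex{0,0,0,0} = 1
G(22) = mex{1,1,1,1} = 0
G(23) = mex{0,0,0,0} = 1
G(24) = mex{1,1,1,1} = 0
P-positions are exactly the n with G(n) = 0.

0, 2, 4, 6, 8, 10, 12, 14, 16, 18, 20, 22, 24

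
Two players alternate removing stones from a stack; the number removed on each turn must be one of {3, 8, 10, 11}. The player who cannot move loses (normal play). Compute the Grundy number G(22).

1

n :  0  1  2  3  4  5  6  7  8  9 10 11 12 13 14 15 16 17 18 19 20 21 22
G :  0  0  0  1  1  1  0  0  2  1  1  3  2  2  2  3  3  3  4  0  0  0  1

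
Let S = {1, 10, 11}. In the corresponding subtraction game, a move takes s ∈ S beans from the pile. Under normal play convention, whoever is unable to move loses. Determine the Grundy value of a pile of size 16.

G(0) = 0
G(1) = mex{0} = 1
G(2) = mex{1} = 0
G(3) = mex{0} = 1
G(4) = mex{1} = 0
G(5) = mex{0} = 1
G(6) = mex{1} = 0
G(7) = mex{0} = 1
G(8) = mex{1} = 0
G(9) = mex{0} = 1
G(10) = mex{1,0} = 2
G(11) = mex{2,1,0} = 3
G(12) = mex{3,0,1} = 2
G(13) = mex{2,1,0} = 3
G(14) = mex{3,0,1} = 2
G(15) = mex{2,1,0} = 3
G(16) = mex{3,0,1} = 2

2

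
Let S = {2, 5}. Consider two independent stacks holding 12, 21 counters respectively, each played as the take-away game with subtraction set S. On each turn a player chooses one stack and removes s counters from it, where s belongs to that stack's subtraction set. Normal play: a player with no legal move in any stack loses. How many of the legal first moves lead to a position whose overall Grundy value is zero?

All stacks use S = {2, 5}:
G(0) = 0
G(1) = mex{} = 0
G(2) = mex{0} = 1
G(3) = mex{0} = 1
G(4) = mex{1} = 0
G(5) = mex{1,0} = 2
G(6) = mex{0,0} = 1
G(7) = mex{2,1} = 0
G(8) = mex{1,1} = 0
G(9) = mex{0,0} = 1
G(10) = mex{0,2} = 1
G(11) = mex{1,1} = 0
G(12) = mex{1,0} = 2
G(13) = mex{0,0} = 1
G(14) = mex{2,1} = 0
G(15) = mex{1,1} = 0
G(16) = mex{0,0} = 1
G(17) = mex{0,2} = 1
G(18) = mex{1,1} = 0
G(19) = mex{1,0} = 2
G(20) = mex{0,0} = 1
G(21) = mex{2,1} = 0
Stack A: G(12) = 2.
Stack B: G(21) = 0.
Combined Grundy value = 2 ⊕ 0 = 2.
A winning move leaves total XOR = 0, i.e. changes one component's Grundy value g to g ⊕ X where X is the current total.
Stack A: need g' = 2⊕2 = 0. Options: 12−2→G=1, 12−5→G=0. Hits: 1.
Stack B: need g' = 0⊕2 = 2. Options: 21−2→G=2, 21−5→G=1. Hits: 1.

2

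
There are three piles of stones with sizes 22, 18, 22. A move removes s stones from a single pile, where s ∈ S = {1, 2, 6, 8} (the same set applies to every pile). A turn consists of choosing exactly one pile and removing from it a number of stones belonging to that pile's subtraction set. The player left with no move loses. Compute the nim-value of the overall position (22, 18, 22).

1

All piles use S = {1, 2, 6, 8}:
G(0) = 0
G(1) = mex{0} = 1
G(2) = mex{1,0} = 2
G(3) = mex{2,1} = 0
G(4) = mex{0,2} = 1
G(5) = mex{1,0} = 2
G(6) = mex{2,1,0} = 3
G(7) = mex{3,2,1} = 0
G(8) = mex{0,3,2,0} = 1
G(9) = mex{1,0,0,1} = 2
G(10) = mex{2,1,1,2} = 0
G(11) = mex{0,2,2,0} = 1
G(12) = mex{1,0,3,1} = 2
G(13) = mex{2,1,0,2} = 3
G(14) = mex{3,2,1,3} = 0
G(15) = mex{0,3,2,0} = 1
G(16) = mex{1,0,0,1} = 2
G(17) = mex{2,1,1,2} = 0
G(18) = mex{0,2,2,0} = 1
G(19) = mex{1,0,3,1} = 2
G(20) = mex{2,1,0,2} = 3
G(21) = mex{3,2,1,3} = 0
G(22) = mex{0,3,2,0} = 1
Pile A: G(22) = 1.
Pile B: G(18) = 1.
Pile C: G(22) = 1.
Combined Grundy value = 1 ⊕ 1 ⊕ 1 = 1.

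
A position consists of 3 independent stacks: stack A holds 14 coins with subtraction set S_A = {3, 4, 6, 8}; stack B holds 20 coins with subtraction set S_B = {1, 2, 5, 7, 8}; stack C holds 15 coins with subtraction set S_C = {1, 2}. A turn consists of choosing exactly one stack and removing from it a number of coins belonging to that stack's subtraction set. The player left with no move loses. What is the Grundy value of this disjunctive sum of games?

3

Stack A, S = {3, 4, 6, 8}:
G(0) = 0
G(1) = mex{} = 0
G(2) = mex{} = 0
G(3) = mex{0} = 1
G(4) = mex{0,0} = 1
G(5) = mex{0,0} = 1
G(6) = mex{1,0,0} = 2
G(7) = mex{1,1,0} = 2
G(8) = mex{1,1,0,0} = 2
G(9) = mex{2,1,1,0} = 3
G(10) = mex{2,2,1,0} = 3
G(11) = mex{2,2,1,1} = 0
G(12) = mex{3,2,2,1} = 0
G(13) = mex{3,3,2,1} = 0
G(14) = mex{0,3,2,2} = 1
G_A(14) = 1.
Stack B, S = {1, 2, 5, 7, 8}:
G(0) = 0
G(1) = mex{0} = 1
G(2) = mex{1,0} = 2
G(3) = mex{2,1} = 0
G(4) = mex{0,2} = 1
G(5) = mex{1,0,0} = 2
G(6) = mex{2,1,1} = 0
G(7) = mex{0,2,2,0} = 1
G(8) = mex{1,0,0,1,0} = 2
G(9) = mex{2,1,1,2,1} = 0
G(10) = mex{0,2,2,0,2} = 1
G(11) = mex{1,0,0,1,0} = 2
G(12) = mex{2,1,1,2,1} = 0
G(13) = mex{0,2,2,0,2} = 1
G(14) = mex{1,0,0,1,0} = 2
G(15) = mex{2,1,1,2,1} = 0
G(16) = mex{0,2,2,0,2} = 1
G(17) = mex{1,0,0,1,0} = 2
G(18) = mex{2,1,1,2,1} = 0
G(19) = mex{0,2,2,0,2} = 1
G(20) = mex{1,0,0,1,0} = 2
G_B(20) = 2.
Stack C, S = {1, 2}:
G(0) = 0
G(1) = mex{0} = 1
G(2) = mex{1,0} = 2
G(3) = mex{2,1} = 0
G(4) = mex{0,2} = 1
G(5) = mex{1,0} = 2
G(6) = mex{2,1} = 0
G(7) = mex{0,2} = 1
G(8) = mex{1,0} = 2
G(9) = mex{2,1} = 0
G(10) = mex{0,2} = 1
G(11) = mex{1,0} = 2
G(12) = mex{2,1} = 0
G(13) = mex{0,2} = 1
G(14) = mex{1,0} = 2
G(15) = mex{2,1} = 0
G_C(15) = 0.
Combined Grundy value = 1 ⊕ 2 ⊕ 0 = 3.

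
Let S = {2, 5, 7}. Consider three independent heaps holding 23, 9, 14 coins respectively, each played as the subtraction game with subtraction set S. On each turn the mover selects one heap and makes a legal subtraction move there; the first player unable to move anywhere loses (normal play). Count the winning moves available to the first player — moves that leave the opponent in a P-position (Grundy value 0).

All heaps use S = {2, 5, 7}:
G(0) = 0
G(1) = mex{} = 0
G(2) = mex{0} = 1
G(3) = mex{0} = 1
G(4) = mex{1} = 0
G(5) = mex{1,0} = 2
G(6) = mex{0,0} = 1
G(7) = mex{2,1,0} = 3
G(8) = mex{1,1,0} = 2
G(9) = mex{3,0,1} = 2
G(10) = mex{2,2,1} = 0
G(11) = mex{2,1,0} = 3
G(12) = mex{0,3,2} = 1
G(13) = mex{3,2,1} = 0
G(14) = mex{1,2,3} = 0
G(15) = mex{0,0,2} = 1
G(16) = mex{0,3,2} = 1
G(17) = mex{1,1,0} = 2
G(18) = mex{1,0,3} = 2
G(19) = mex{2,0,1} = 3
G(20) = mex{2,1,0} = 3
G(21) = mex{3,1,0} = 2
G(22) = mex{3,2,1} = 0
G(23) = mex{2,2,1} = 0
Heap A: G(23) = 0.
Heap B: G(9) = 2.
Heap C: G(14) = 0.
Combined Grundy value = 0 ⊕ 2 ⊕ 0 = 2.
A winning move leaves total XOR = 0, i.e. changes one component's Grundy value g to g ⊕ X where X is the current total.
Heap A: need g' = 0⊕2 = 2. Options: 23−2→G=2, 23−5→G=2, 23−7→G=1. Hits: 2.
Heap B: need g' = 2⊕2 = 0. Options: 9−2→G=3, 9−5→G=0, 9−7→G=1. Hits: 1.
Heap C: need g' = 0⊕2 = 2. Options: 14−2→G=1, 14−5→G=2, 14−7→G=3. Hits: 1.

4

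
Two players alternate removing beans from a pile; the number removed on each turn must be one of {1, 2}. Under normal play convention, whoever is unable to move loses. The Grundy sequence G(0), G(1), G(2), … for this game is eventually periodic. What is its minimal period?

3

n :  0  1  2  3  4  5  6  7  8  9 10 11 12 13 14
G :  0  1  2  0  1  2  0  1  2  0  1  2  0  1  2
G(n+3) = G(n) holds for n = 0,…,1 (a full window of length max(S) = 2), so the sequence is purely periodic with period 3.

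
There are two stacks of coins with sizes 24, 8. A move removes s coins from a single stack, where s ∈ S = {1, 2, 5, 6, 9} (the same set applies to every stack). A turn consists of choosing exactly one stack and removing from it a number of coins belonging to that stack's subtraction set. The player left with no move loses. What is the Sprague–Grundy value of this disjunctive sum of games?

All stacks use S = {1, 2, 5, 6, 9}:
n :  0  1  2  3  4  5  6  7  8  9 10 11 12 13 14 15 16 17 18 19 20 21 22 23 24
G :  0  1  2  0  1  2  3  0  1  2  0  1  2  3  0  1  2  0  1  2  3  0  1  2  0
Stack A: G(24) = 0.
Stack B: G(8) = 1.
Combined Grundy value = 0 ⊕ 1 = 1.

1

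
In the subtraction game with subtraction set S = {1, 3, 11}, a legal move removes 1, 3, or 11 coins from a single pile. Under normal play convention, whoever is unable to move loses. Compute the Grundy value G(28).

0

n :  0  1  2  3  4  5  6  7  8  9 10 11 12 13 14 15 16 17 18 19 20 21 22 23 24 25 26 27 28
G :  0  1  0  1  0  1  0  1  0  1  0  1  0  1  0  1  0  1  0  1  0  1  0  1  0  1  0  1  0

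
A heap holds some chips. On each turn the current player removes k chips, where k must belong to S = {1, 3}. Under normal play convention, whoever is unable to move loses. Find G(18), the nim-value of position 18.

G(0) = 0
G(1) = mex{0} = 1
G(2) = mex{1} = 0
G(3) = mex{0,0} = 1
G(4) = mex{1,1} = 0
G(5) = mex{0,0} = 1
G(6) = mex{1,1} = 0
G(7) = mex{0,0} = 1
G(8) = mex{1,1} = 0
G(9) = mex{0,0} = 1
G(10) = mex{1,1} = 0
G(11) = mex{0,0} = 1
G(12) = mex{1,1} = 0
G(13) = mex{0,0} = 1
G(14) = mex{1,1} = 0
G(15) = mex{0,0} = 1
G(16) = mex{1,1} = 0
G(17) = mex{0,0} = 1
G(18) = mex{1,1} = 0

0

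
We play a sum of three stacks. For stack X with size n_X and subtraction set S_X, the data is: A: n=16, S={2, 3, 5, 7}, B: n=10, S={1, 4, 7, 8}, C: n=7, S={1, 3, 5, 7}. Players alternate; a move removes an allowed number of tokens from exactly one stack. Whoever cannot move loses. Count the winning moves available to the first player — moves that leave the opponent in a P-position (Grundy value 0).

7

Stack A, S = {2, 3, 5, 7}:
n :  0  1  2  3  4  5  6  7  8  9 10 11 12 13 14 15 16
G :  0  0  1  1  2  2  3  3  4  0  0  1  1  2  2  3  3
G_A(16) = 3.
Stack B, S = {1, 4, 7, 8}:
n :  0  1  2  3  4  5  6  7  8  9 10
G :  0  1  0  1  2  0  1  2  3  2  3
G_B(10) = 3.
Stack C, S = {1, 3, 5, 7}:
G(0) = 0
G(1) = mex{0} = 1
G(2) = mex{1} = 0
G(3) = mex{0,0} = 1
G(4) = mex{1,1} = 0
G(5) = mex{0,0,0} = 1
G(6) = mex{1,1,1} = 0
G(7) = mex{0,0,0,0} = 1
G_C(7) = 1.
Combined Grundy value = 3 ⊕ 3 ⊕ 1 = 1.
A winning move leaves total XOR = 0, i.e. changes one component's Grundy value g to g ⊕ X where X is the current total.
Stack A: need g' = 3⊕1 = 2. Options: 16−2→G=2, 16−3→G=2, 16−5→G=1, 16−7→G=0. Hits: 2.
Stack B: need g' = 3⊕1 = 2. Options: 10−1→G=2, 10−4→G=1, 10−7→G=1, 10−8→G=0. Hits: 1.
Stack C: need g' = 1⊕1 = 0. Options: 7−1→G=0, 7−3→G=0, 7−5→G=0, 7−7→G=0. Hits: 4.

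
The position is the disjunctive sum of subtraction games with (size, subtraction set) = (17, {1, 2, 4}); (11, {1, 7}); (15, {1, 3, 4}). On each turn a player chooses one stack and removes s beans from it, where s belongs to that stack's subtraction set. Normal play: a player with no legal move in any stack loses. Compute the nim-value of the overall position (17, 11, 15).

2

Stack A, S = {1, 2, 4}:
G(0) = 0
G(1) = mex{0} = 1
G(2) = mex{1,0} = 2
G(3) = mex{2,1} = 0
G(4) = mex{0,2,0} = 1
G(5) = mex{1,0,1} = 2
G(6) = mex{2,1,2} = 0
G(7) = mex{0,2,0} = 1
G(8) = mex{1,0,1} = 2
G(9) = mex{2,1,2} = 0
G(10) = mex{0,2,0} = 1
G(11) = mex{1,0,1} = 2
G(12) = mex{2,1,2} = 0
G(13) = mex{0,2,0} = 1
G(14) = mex{1,0,1} = 2
G(15) = mex{2,1,2} = 0
G(16) = mex{0,2,0} = 1
G(17) = mex{1,0,1} = 2
G_A(17) = 2.
Stack B, S = {1, 7}:
G(0) = 0
G(1) = mex{0} = 1
G(2) = mex{1} = 0
G(3) = mex{0} = 1
G(4) = mex{1} = 0
G(5) = mex{0} = 1
G(6) = mex{1} = 0
G(7) = mex{0,0} = 1
G(8) = mex{1,1} = 0
G(9) = mex{0,0} = 1
G(10) = mex{1,1} = 0
G(11) = mex{0,0} = 1
G_B(11) = 1.
Stack C, S = {1, 3, 4}:
G(0) = 0
G(1) = mex{0} = 1
G(2) = mex{1} = 0
G(3) = mex{0,0} = 1
G(4) = mex{1,1,0} = 2
G(5) = mex{2,0,1} = 3
G(6) = mex{3,1,0} = 2
G(7) = mex{2,2,1} = 0
G(8) = mex{0,3,2} = 1
G(9) = mex{1,2,3} = 0
G(10) = mex{0,0,2} = 1
G(11) = mex{1,1,0} = 2
G(12) = mex{2,0,1} = 3
G(13) = mex{3,1,0} = 2
G(14) = mex{2,2,1} = 0
G(15) = mex{0,3,2} = 1
G_C(15) = 1.
Combined Grundy value = 2 ⊕ 1 ⊕ 1 = 2.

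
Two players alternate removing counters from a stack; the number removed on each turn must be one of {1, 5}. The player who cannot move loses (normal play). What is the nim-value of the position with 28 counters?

0

G(0) = 0
G(1) = mex{0} = 1
G(2) = mex{1} = 0
G(3) = mex{0} = 1
G(4) = mex{1} = 0
G(5) = mex{0,0} = 1
G(6) = mex{1,1} = 0
G(7) = mex{0,0} = 1
G(8) = mex{1,1} = 0
G(9) = mex{0,0} = 1
G(10) = mex{1,1} = 0
G(11) = mex{0,0} = 1
G(12) = mex{1,1} = 0
G(13) = mex{0,0} = 1
G(14) = mex{1,1} = 0
G(15) = mex{0,0} = 1
G(16) = mex{1,1} = 0
G(17) = mex{0,0} = 1
G(18) = mex{1,1} = 0
G(19) = mex{0,0} = 1
G(20) = mex{1,1} = 0
G(21) = mex{0,0} = 1
G(22) = mex{1,1} = 0
G(23) = mex{0,0} = 1
G(24) = mex{1,1} = 0
G(25) = mex{0,0} = 1
G(26) = mex{1,1} = 0
G(27) = mex{0,0} = 1
G(28) = mex{1,1} = 0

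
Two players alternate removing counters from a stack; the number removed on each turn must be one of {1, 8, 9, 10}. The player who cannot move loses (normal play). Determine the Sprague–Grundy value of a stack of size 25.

n :  0  1  2  3  4  5  6  7  8  9 10 11 12 13 14 15 16 17 18 19 20 21 22 23 24 25
G :  0  1  0  1  0  1  0  1  2  3  2  3  2  3  2  3  4  0  1  0  1  0  1  0  1  2

2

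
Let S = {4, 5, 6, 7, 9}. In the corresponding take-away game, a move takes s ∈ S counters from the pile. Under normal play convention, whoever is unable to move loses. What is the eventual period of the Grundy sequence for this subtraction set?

G(0) = 0
G(1) = mex{} = 0
G(2) = mex{} = 0
G(3) = mex{} = 0
G(4) = mex{0} = 1
G(5) = mex{0,0} = 1
G(6) = mex{0,0,0} = 1
G(7) = mex{0,0,0,0} = 1
G(8) = mex{1,0,0,0} = 2
G(9) = mex{1,1,0,0,0} = 2
G(10) = mex{1,1,1,0,0} = 2
G(11) = mex{1,1,1,1,0} = 2
G(12) = mex{2,1,1,1,0} = 3
G(13) = mex{2,2,1,1,1} = 0
G(14) = mex{2,2,2,1,1} = 0
G(15) = mex{2,2,2,2,1} = 0
G(16) = mex{3,2,2,2,1} = 0
G(17) = mex{0,3,2,2,2} = 1
G(18) = mex{0,0,3,2,2} = 1
G(19) = mex{0,0,0,3,2} = 1
G(20) = mex{0,0,0,0,2} = 1
G(21) = mex{1,0,0,0,3} = 2
G(22) = mex{1,1,0,0,0} = 2
G(23) = mex{1,1,1,0,0} = 2
G(24) = mex{1,1,1,1,0} = 2
G(25) = mex{2,1,1,1,0} = 3
G(26) = mex{2,2,1,1,1} = 0
G(27) = mex{2,2,2,1,1} = 0
G(n+13) = G(n) holds for n = 0,…,8 (a full window of length max(S) = 9), so the sequence is purely periodic with period 13.

13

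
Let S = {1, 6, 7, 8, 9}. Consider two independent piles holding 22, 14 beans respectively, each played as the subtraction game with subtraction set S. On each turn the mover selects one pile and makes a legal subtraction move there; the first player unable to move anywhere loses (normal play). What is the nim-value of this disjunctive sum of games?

2

All piles use S = {1, 6, 7, 8, 9}:
n :  0  1  2  3  4  5  6  7  8  9 10 11 12 13 14 15 16 17 18 19 20 21 22
G :  0  1  0  1  0  1  2  3  2  3  2  3  4  5  0  1  0  1  0  1  2  3  2
Pile A: G(22) = 2.
Pile B: G(14) = 0.
Combined Grundy value = 2 ⊕ 0 = 2.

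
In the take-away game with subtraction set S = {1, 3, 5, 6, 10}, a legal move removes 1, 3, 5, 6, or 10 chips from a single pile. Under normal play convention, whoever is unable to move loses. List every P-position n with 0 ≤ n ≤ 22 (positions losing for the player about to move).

0, 2, 4, 11, 13, 15, 22

n :  0  1  2  3  4  5  6  7  8  9 10 11 12 13 14 15 16 17 18 19 20 21 22
G :  0  1  0  1  0  1  2  3  2  3  2  0  1  0  1  0  1  2  3  2  3  2  0
P-positions are exactly the n with G(n) = 0.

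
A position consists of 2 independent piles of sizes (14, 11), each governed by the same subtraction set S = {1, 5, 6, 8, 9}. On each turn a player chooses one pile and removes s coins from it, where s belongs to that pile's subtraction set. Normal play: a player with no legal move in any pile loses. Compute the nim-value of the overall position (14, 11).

3

All piles use S = {1, 5, 6, 8, 9}:
n :  0  1  2  3  4  5  6  7  8  9 10 11 12 13 14
G :  0  1  0  1  0  1  2  3  2  3  2  3  4  5  0
Pile A: G(14) = 0.
Pile B: G(11) = 3.
Combined Grundy value = 0 ⊕ 3 = 3.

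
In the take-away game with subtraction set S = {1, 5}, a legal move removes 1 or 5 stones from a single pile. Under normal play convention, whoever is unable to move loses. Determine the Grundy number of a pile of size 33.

n :  0  1  2  3  4  5  6  7  8  9 10 11 12 13 14 15 16 17 18 19 20 21 22 23 24 25 26 27 28 29 30 31 32 33
G :  0  1  0  1  0  1  0  1  0  1  0  1  0  1  0  1  0  1  0  1  0  1  0  1  0  1  0  1  0  1  0  1  0  1

1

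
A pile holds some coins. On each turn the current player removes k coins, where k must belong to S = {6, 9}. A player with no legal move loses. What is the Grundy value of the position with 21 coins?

1

G(0) = 0
G(1) = mex{} = 0
G(2) = mex{} = 0
G(3) = mex{} = 0
G(4) = mex{} = 0
G(5) = mex{} = 0
G(6) = mex{0} = 1
G(7) = mex{0} = 1
G(8) = mex{0} = 1
G(9) = mex{0,0} = 1
G(10) = mex{0,0} = 1
G(11) = mex{0,0} = 1
G(12) = mex{1,0} = 2
G(13) = mex{1,0} = 2
G(14) = mex{1,0} = 2
G(15) = mex{1,1} = 0
G(16) = mex{1,1} = 0
G(17) = mex{1,1} = 0
G(18) = mex{2,1} = 0
G(19) = mex{2,1} = 0
G(20) = mex{2,1} = 0
G(21) = mex{0,2} = 1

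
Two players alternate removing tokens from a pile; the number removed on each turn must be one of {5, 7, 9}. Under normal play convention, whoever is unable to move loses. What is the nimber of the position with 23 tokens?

1

n :  0  1  2  3  4  5  6  7  8  9 10 11 12 13 14 15 16 17 18 19 20 21 22 23
G :  0  0  0  0  0  1  1  1  1  1  2  2  2  2  0  0  0  0  0  1  1  1  1  1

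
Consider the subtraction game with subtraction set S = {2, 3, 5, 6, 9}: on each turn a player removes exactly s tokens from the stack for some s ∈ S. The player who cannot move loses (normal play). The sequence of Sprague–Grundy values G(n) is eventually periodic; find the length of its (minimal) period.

4

G(0) = 0
G(1) = mex{} = 0
G(2) = mex{0} = 1
G(3) = mex{0,0} = 1
G(4) = mex{1,0} = 2
G(5) = mex{1,1,0} = 2
G(6) = mex{2,1,0,0} = 3
G(7) = mex{2,2,1,0} = 3
G(8) = mex{3,2,1,1} = 0
G(9) = mex{3,3,2,1,0} = 4
G(10) = mex{0,3,2,2,0} = 1
G(11) = mex{4,0,3,2,1} = 5
G(12) = mex{1,4,3,3,1} = 0
G(13) = mex{5,1,0,3,2} = 4
G(14) = mex{0,5,4,0,2} = 1
G(15) = mex{4,0,1,4,3} = 2
G(16) = mex{1,4,5,1,3} = 0
G(17) = mex{2,1,0,5,0} = 3
G(18) = mex{0,2,4,0,4} = 1
G(19) = mex{3,0,1,4,1} = 2
G(20) = mex{1,3,2,1,5} = 0
G(21) = mex{2,1,0,2,0} = 3
G(22) = mex{0,2,3,0,4} = 1
G(23) = mex{3,0,1,3,1} = 2
G(24) = mex{1,3,2,1,2} = 0
G(25) = mex{2,1,0,2,0} = 3
G(26) = mex{0,2,3,0,3} = 1
G(27) = mex{3,0,1,3,1} = 2
G(28) = mex{1,3,2,1,2} = 0
From n = 14 onward G(n+4) = G(n); since this holds over max(S) = 9 consecutive positions the period is 4 (pre-period 14).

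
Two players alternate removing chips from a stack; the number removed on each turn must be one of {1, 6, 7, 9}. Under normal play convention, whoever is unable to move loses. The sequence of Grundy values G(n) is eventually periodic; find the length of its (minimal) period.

n :  0  1  2  3  4  5  6  7  8  9 10 11 12 13 14 15 16 17 18 19 20 21 22 23 24 25
G :  0  1  0  1  0  1  2  3  2  3  2  3  0  1  0  1  0  1  2  3  2  3  2  3  0  1
G(n+12) = G(n) holds for n = 0,…,8 (a full window of length max(S) = 9), so the sequence is purely periodic with period 12.

12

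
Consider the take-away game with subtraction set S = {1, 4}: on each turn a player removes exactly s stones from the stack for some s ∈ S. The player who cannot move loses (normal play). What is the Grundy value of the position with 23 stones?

n :  0  1  2  3  4  5  6  7  8  9 10 11 12 13 14 15 16 17 18 19 20 21 22 23
G :  0  1  0  1  2  0  1  0  1  2  0  1  0  1  2  0  1  0  1  2  0  1  0  1

1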